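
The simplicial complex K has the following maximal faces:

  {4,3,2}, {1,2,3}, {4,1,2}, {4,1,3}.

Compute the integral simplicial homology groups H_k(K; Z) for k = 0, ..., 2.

H_0 ≅ Z,  H_1 = 0,  H_2 ≅ Z.

Order the vertices as 1 < 2 < 3 < 4. Listing each simplex with vertices in this order, K has dimension 2 with simplices:

  0-simplices (4): [1], [2], [3], [4]
  1-simplices (6): [1,2], [1,3], [1,4], [2,3], [2,4], [3,4]
  2-simplices (4): [1,2,3], [1,2,4], [1,3,4], [2,3,4]

so the chain groups are C_0 ≅ Z^4, C_1 ≅ Z^6, C_2 ≅ Z^4.

∂_1: C_1 → C_0 sends each edge [p,q] (with p < q) to q − p.
This gives a 4×6 integer matrix of rank 3; reducing to Smith normal form yields diagonal entries (1,1,1).

Boundary ∂_2: C_2 → C_1 maps a triangle to the signed sum of its edges. For instance
  ∂[1,2,4] = [2,4] − [1,4] + [1,2],
  ∂[2,3,4] = [3,4] − [2,4] + [2,3].
As a 6×4 matrix over Z this has rank 3, with invariant factors (1,1,1).

Reading off H_k = ker ∂_k / im ∂_{k+1}:

  H_0: rank C_0 − rank ∂_1 = 4 − 3 = 1, and the invariant factors of ∂_1 are all 1, so H_0 ≅ Z.
  H_1: rank ker ∂_1 − rank ∂_2 = (6 − 3) − 3 = 0, and the invariant factors of ∂_2 are all 1, so H_1 ≅ 0.
  H_2: rank ker ∂_2 − rank ∂_3 = (4 − 3) − 0 = 1, and there is no ∂_3, so H_2 ≅ Z.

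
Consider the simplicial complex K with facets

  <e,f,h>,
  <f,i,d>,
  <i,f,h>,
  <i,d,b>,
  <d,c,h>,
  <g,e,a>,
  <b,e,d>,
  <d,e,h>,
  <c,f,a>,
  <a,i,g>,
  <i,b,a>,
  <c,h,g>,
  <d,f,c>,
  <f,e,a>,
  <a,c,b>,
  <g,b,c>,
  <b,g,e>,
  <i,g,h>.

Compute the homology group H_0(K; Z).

H_0 = Z.

Fix the vertex order a < b < c < d < e < f < g < h < i and write every simplex with vertices in increasing order. Then dim K = 2 and the simplices of K are:

  0-simplices (9): a, b, c, d, e, f, g, h, i
  1-simplices (27): ab, ac, ae, af, ag, ai, bc, bd, be, bg, bi, cd, cf, cg, ch, de, df, dh, di, ef, eg, eh, fh, fi, gh, gi, hi
  2-simplices (18): abc, abi, acf, aef, aeg, agi, bcg, bde, bdi, beg, cdf, cdh, cgh, deh, dfi, efh, fhi, ghi

Hence C_0 ≅ Z^9, C_1 ≅ Z^27, C_2 ≅ Z^18.

Boundary ∂_1: C_1 → C_0 maps an edge to its endpoints' difference, ∂[p,q] = q − p. For instance
  ∂cg = g − c.
The 9×27 boundary matrix has rank 8 and Smith normal form diag(1,1,1,1,1,1,1,1).

∂_2: C_2 → C_1 acts by ∂[p,q,r] = [q,r] − [p,r] + [p,q]. For instance
  ∂bdi = di − bi + bd,
  ∂dfi = fi − di + df.
As a 27×18 matrix over Z this has rank 18, with invariant factors (1,1,1,1,1,1,1,1,1,1,1,1,1,1,1,1,1,2).

Now H_k = ker ∂_k / im ∂_{k+1}, so:

  H_0: rank C_0 − rank ∂_1 = 9 − 8 = 1, and the invariant factors of ∂_1 are all 1, so H_0 ≅ Z.

(K is a triangulation of the Klein bottle.)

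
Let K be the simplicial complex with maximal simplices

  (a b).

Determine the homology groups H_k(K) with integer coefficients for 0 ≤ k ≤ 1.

Take the total order a < b on the vertex set. Then K (dimension 1) consists of the simplices:

  0-simplices (2): a, b
  1-simplices (1): ab

Hence C_0 ≅ Z^2, C_1 ≅ Z^1.

∂_1: C_1 → C_0 maps an edge to its endpoints' difference, ∂[p,q] = q − p. For instance
  ∂ab = b − a.
This gives a 2×1 integer matrix of rank 1; reducing to Smith normal form yields diagonal entries (1).

From H_k ≅ ker(∂_k) / im(∂_{k+1}) we obtain:

  H_0: rank C_0 − rank ∂_1 = 2 − 1 = 1, and the invariant factors of ∂_1 are all 1, so H_0 ≅ Z.
  H_1: rank ker ∂_1 − rank ∂_2 = (1 − 1) − 0 = 0, and there is no ∂_2, so H_1 ≅ 0.

(K is a triangulation of the 1-simplex.)

H_0 = Z,  H_1 = 0.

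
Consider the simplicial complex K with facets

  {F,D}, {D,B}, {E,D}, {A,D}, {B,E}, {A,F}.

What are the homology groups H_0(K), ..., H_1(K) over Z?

H_0 ≅ Z,  H_1 ≅ Z^2.

Fix the vertex order A < B < D < E < F and write every simplex with vertices in increasing order. Then dim K = 1 and the simplices of K are:

  0-simplices (5): A, B, D, E, F
  1-simplices (6): AD, AF, BD, BE, DE, DF

so the chain groups are C_0 ≅ Z^5, C_1 ≅ Z^6.

The boundary map ∂_1: C_1 → C_0 sends each edge [p,q] (with p < q) to q − p.
This gives a 5×6 integer matrix of rank 4; reducing to Smith normal form yields diagonal entries (1,1,1,1).

Now H_k = ker ∂_k / im ∂_{k+1}, so:

  H_0: rank C_0 − rank ∂_1 = 5 − 4 = 1, and the invariant factors of ∂_1 are all 1, so H_0 = Z.
  H_1: rank ker ∂_1 − rank ∂_2 = (6 − 4) − 0 = 2, and there is no ∂_2, so H_1 = Z^2.

As a check, the Euler characteristic is 5 − 6 = -1, which agrees with 1 − 2 = -1.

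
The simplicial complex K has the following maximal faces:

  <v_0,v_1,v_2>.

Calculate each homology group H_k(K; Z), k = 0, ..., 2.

Fix the vertex order v_0 < v_1 < v_2 and write every simplex with vertices in increasing order. Then dim K = 2 and the simplices of K are:

  0-simplices (3): [v_0], [v_1], [v_2]
  1-simplices (3): [v_0,v_1], [v_0,v_2], [v_1,v_2]
  2-simplices (1): [v_0,v_1,v_2]

giving chain groups C_0 ≅ Z^3, C_1 ≅ Z^3, C_2 ≅ Z^1.

∂_1: C_1 → C_0 sends each edge [p,q] (with p < q) to q − p. For instance
  ∂[v_0,v_1] = [v_1] − [v_0].
This gives a 3×3 integer matrix of rank 2; reducing to Smith normal form yields diagonal entries (1,1).

Boundary ∂_2: C_2 → C_1 maps a triangle to the signed sum of its edges. For instance
  ∂[v_0,v_1,v_2] = [v_1,v_2] − [v_0,v_2] + [v_0,v_1].
As a 3×1 matrix over Z this has rank 1, with invariant factors (1).

Computing H_k = (kernel of ∂_k) / (image of ∂_{k+1}):

  H_0: rank C_0 − rank ∂_1 = 3 − 2 = 1, and the invariant factors of ∂_1 are all 1, so H_0 ≅ Z.
  H_1: rank ker ∂_1 − rank ∂_2 = (3 − 2) − 1 = 0, and the invariant factors of ∂_2 are all 1, so H_1 ≅ 0.
  H_2: rank ker ∂_2 − rank ∂_3 = (1 − 1) − 0 = 0, and there is no ∂_3, so H_2 ≅ 0.

H_0 ≅ Z,  H_1 = 0,  H_2 = 0.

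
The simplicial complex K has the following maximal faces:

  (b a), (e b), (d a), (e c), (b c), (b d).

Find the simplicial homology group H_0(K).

We work with the vertex ordering a < b < c < d < e. The simplices of K, each written with vertices in increasing order, are:

  0-simplices (5): a, b, c, d, e
  1-simplices (6): ab, ad, bc, bd, be, ce

so the chain groups are C_0 ≅ Z^5, C_1 ≅ Z^6.

The boundary map ∂_1: C_1 → C_0 sends each edge [p,q] (with p < q) to q − p.
The 5×6 boundary matrix has rank 4 and Smith normal form diag(1,1,1,1).

Computing H_k = (kernel of ∂_k) / (image of ∂_{k+1}):

  H_0: rank C_0 − rank ∂_1 = 5 − 4 = 1, and the invariant factors of ∂_1 are all 1, so H_0 = Z.

H_0 = Z.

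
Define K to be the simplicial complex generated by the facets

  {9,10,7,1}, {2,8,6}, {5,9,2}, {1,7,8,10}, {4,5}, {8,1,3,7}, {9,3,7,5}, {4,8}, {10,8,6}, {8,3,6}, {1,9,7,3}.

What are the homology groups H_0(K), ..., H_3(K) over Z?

Take the total order 1 < 2 < 3 < 4 < 5 < 6 < 7 < 8 < 9 < 10 on the vertex set. Then K (dimension 3) consists of the simplices:

  0-simplices (10): [1], [2], [3], [4], [5], [6], [7], [8], [9], [10]
  1-simplices (25): (25 of them)
  2-simplices (19): (19 of them)
  3-simplices (5): [1,3,7,8], [1,3,7,9], [1,7,8,10], [1,7,9,10], [3,5,7,9]

so the chain groups are C_0 ≅ Z^10, C_1 ≅ Z^25, C_2 ≅ Z^19, C_3 ≅ Z^5.

Boundary ∂_1: C_1 → C_0 sends each edge [p,q] (with p < q) to q − p. For instance
  ∂[3,9] = [9] − [3].
This gives a 10×25 integer matrix of rank 9; reducing to Smith normal form yields diagonal entries (1,1,1,1,1,1,1,1,1).

The boundary map ∂_2: C_2 → C_1 maps a triangle to the signed sum of its edges. For instance
  ∂[1,7,9] = [7,9] − [1,9] + [1,7],
  ∂[6,8,10] = [8,10] − [6,10] + [6,8].
This gives a 25×19 integer matrix of rank 14; reducing to Smith normal form yields diagonal entries (1,1,1,1,1,1,1,1,1,1,1,1,1,1).

The boundary map ∂_3: C_3 → C_2 sends each 3-simplex σ to the alternating sum Σ_i (−1)^i (σ with its i-th vertex removed). For instance
  ∂[3,5,7,9] = [5,7,9] − [3,7,9] + [3,5,9] − [3,5,7],
  ∂[1,3,7,8] = [3,7,8] − [1,7,8] + [1,3,8] − [1,3,7].
This gives a 19×5 integer matrix of rank 5; reducing to Smith normal form yields diagonal entries (1,1,1,1,1).

Reading off H_k = ker ∂_k / im ∂_{k+1}:

  H_0: rank C_0 − rank ∂_1 = 10 − 9 = 1, and the invariant factors of ∂_1 are all 1, so H_0 = Z.
  H_1: rank ker ∂_1 − rank ∂_2 = (25 − 9) − 14 = 2, and the invariant factors of ∂_2 are all 1, so H_1 = Z^2.
  H_2: rank ker ∂_2 − rank ∂_3 = (19 − 14) − 5 = 0, and the invariant factors of ∂_3 are all 1, so H_2 = 0.
  H_3: rank ker ∂_3 − rank ∂_4 = (5 − 5) − 0 = 0, and there is no ∂_4, so H_3 = 0.

H_0 ≅ Z,  H_1 ≅ Z^2,  H_2 = 0,  H_3 = 0.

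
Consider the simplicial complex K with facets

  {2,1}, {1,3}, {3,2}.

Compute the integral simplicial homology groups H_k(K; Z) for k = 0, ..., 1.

H_0 = Z,  H_1 = Z.

Order the vertices as 1 < 2 < 3. Listing each simplex with vertices in this order, K has dimension 1 with simplices:

  0-simplices (3): [1], [2], [3]
  1-simplices (3): [1,2], [1,3], [2,3]

Hence C_0 ≅ Z^3, C_1 ≅ Z^3.

Boundary ∂_1: C_1 → C_0 maps an edge to its endpoints' difference, ∂[p,q] = q − p.
The 3×3 boundary matrix has rank 2 and Smith normal form diag(1,1).

Reading off H_k = ker ∂_k / im ∂_{k+1}:

  H_0: rank C_0 − rank ∂_1 = 3 − 2 = 1, and the invariant factors of ∂_1 are all 1, so H_0 = Z.
  H_1: rank ker ∂_1 − rank ∂_2 = (3 − 2) − 0 = 1, and there is no ∂_2, so H_1 = Z.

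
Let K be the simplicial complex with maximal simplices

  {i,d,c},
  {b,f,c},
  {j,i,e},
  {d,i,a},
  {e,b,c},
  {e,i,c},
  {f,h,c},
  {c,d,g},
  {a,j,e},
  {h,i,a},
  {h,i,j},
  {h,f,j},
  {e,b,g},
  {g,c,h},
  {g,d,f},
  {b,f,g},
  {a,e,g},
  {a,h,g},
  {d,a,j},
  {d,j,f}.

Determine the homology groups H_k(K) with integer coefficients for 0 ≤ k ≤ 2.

H_0 ≅ Z,  H_1 ≅ Z ⊕ Z_2,  H_2 = 0.

Take the total order a < b < c < d < e < f < g < h < i < j on the vertex set. Then K (dimension 2) consists of the simplices:

  0-simplices (10): a, b, c, d, e, f, g, h, i, j
  1-simplices (30): ad, ae, ag, ah, ai, aj, bc, be, bf, bg, cd, ce, cf, cg, ch, ci, df, dg, di, dj, eg, ei, ej, fg, fh, fj, gh, hi, hj, ij
  2-simplices (20): adi, adj, aeg, aej, agh, ahi, bce, bcf, beg, bfg, cdg, cdi, cei, cfh, cgh, dfg, dfj, eij, fhj, hij

Hence C_0 ≅ Z^10, C_1 ≅ Z^30, C_2 ≅ Z^20.

The boundary map ∂_1: C_1 → C_0 is given by ∂[p,q] = [q] − [p].
As a 10×30 matrix over Z this has rank 9, with invariant factors (1,1,1,1,1,1,1,1,1).

Boundary ∂_2: C_2 → C_1 maps a triangle to the signed sum of its edges. For instance
  ∂fhj = hj − fj + fh,
  ∂bce = ce − be + bc.
The 30×20 boundary matrix has rank 20 and Smith normal form diag(1,1,1,1,1,1,1,1,1,1,1,1,1,1,1,1,1,1,1,2).

Reading off H_k = ker ∂_k / im ∂_{k+1}:

  H_0: rank C_0 − rank ∂_1 = 10 − 9 = 1, and the invariant factors of ∂_1 are all 1, so H_0 ≅ Z.
  H_1: rank ker ∂_1 − rank ∂_2 = (30 − 9) − 20 = 1, and ∂_2 has invariant factor 2 > 1, so H_1 ≅ Z ⊕ Z_2.
  H_2: rank ker ∂_2 − rank ∂_3 = (20 − 20) − 0 = 0, and there is no ∂_3, so H_2 ≅ 0.

As a check, the Euler characteristic is 10 − 30 + 20 = 0, which agrees with 1 − 1 + 0 = 0.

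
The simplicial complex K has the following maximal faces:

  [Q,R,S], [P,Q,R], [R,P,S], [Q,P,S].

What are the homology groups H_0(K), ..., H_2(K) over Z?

H_0 ≅ Z,  H_1 = 0,  H_2 ≅ Z.

Take the total order P < Q < R < S on the vertex set. Then K (dimension 2) consists of the simplices:

  0-simplices (4): P, Q, R, S
  1-simplices (6): PQ, PR, PS, QR, QS, RS
  2-simplices (4): PQR, PQS, PRS, QRS

Hence C_0 ≅ Z^4, C_1 ≅ Z^6, C_2 ≅ Z^4.

Boundary ∂_1: C_1 → C_0 sends each edge [p,q] (with p < q) to q − p. For instance
  ∂QR = R − Q.
This gives a 4×6 integer matrix of rank 3; reducing to Smith normal form yields diagonal entries (1,1,1).

∂_2: C_2 → C_1 sends each 2-simplex [p,q,r] to [q,r] − [p,r] + [p,q]. For instance
  ∂QRS = RS − QS + QR,
  ∂PRS = RS − PS + PR.
The 6×4 boundary matrix has rank 3 and Smith normal form diag(1,1,1).

From H_k ≅ ker(∂_k) / im(∂_{k+1}) we obtain:

  H_0: rank C_0 − rank ∂_1 = 4 − 3 = 1, and the invariant factors of ∂_1 are all 1, so H_0 ≅ Z.
  H_1: rank ker ∂_1 − rank ∂_2 = (6 − 3) − 3 = 0, and the invariant factors of ∂_2 are all 1, so H_1 ≅ 0.
  H_2: rank ker ∂_2 − rank ∂_3 = (4 − 3) − 0 = 1, and there is no ∂_3, so H_2 ≅ Z.

As a check, the Euler characteristic is 4 − 6 + 4 = 2, which agrees with 1 − 0 + 1 = 2.
(K is a triangulation of the 2-sphere S^2.)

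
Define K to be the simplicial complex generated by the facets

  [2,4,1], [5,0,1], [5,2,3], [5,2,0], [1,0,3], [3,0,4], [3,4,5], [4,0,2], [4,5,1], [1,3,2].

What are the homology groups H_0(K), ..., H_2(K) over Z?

Take the total order 0 < 1 < 2 < 3 < 4 < 5 on the vertex set. Then K (dimension 2) consists of the simplices:

  0-simplices (6): [0], [1], [2], [3], [4], [5]
  1-simplices (15): [0,1], [0,2], [0,3], [0,4], [0,5], [1,2], [1,3], [1,4], [1,5], [2,3], [2,4], [2,5], [3,4], [3,5], [4,5]
  2-simplices (10): [0,1,3], [0,1,5], [0,2,4], [0,2,5], [0,3,4], [1,2,3], [1,2,4], [1,4,5], [2,3,5], [3,4,5]

so the chain groups are C_0 ≅ Z^6, C_1 ≅ Z^15, C_2 ≅ Z^10.

The boundary map ∂_1: C_1 → C_0 sends each edge [p,q] (with p < q) to q − p. For instance
  ∂[3,4] = [4] − [3].
The resulting 6×15 matrix has rank 5, and its Smith normal form has invariant factors (1,1,1,1,1).

The boundary map ∂_2: C_2 → C_1 maps a triangle to the signed sum of its edges. For instance
  ∂[0,2,4] = [2,4] − [0,4] + [0,2],
  ∂[0,1,5] = [1,5] − [0,5] + [0,1].
As a 15×10 matrix over Z this has rank 10, with invariant factors (1,1,1,1,1,1,1,1,1,2).

Now H_k = ker ∂_k / im ∂_{k+1}, so:

  H_0: rank C_0 − rank ∂_1 = 6 − 5 = 1, and the invariant factors of ∂_1 are all 1, so H_0 ≅ Z.
  H_1: rank ker ∂_1 − rank ∂_2 = (15 − 5) − 10 = 0, and ∂_2 has invariant factor 2 > 1, so H_1 ≅ Z/2Z.
  H_2: rank ker ∂_2 − rank ∂_3 = (10 − 10) − 0 = 0, and there is no ∂_3, so H_2 ≅ 0.

As a check, the Euler characteristic is 6 − 15 + 10 = 1, which agrees with 1 − 0 + 0 = 1.

H_0 = Z,  H_1 = Z/2Z,  H_2 = 0.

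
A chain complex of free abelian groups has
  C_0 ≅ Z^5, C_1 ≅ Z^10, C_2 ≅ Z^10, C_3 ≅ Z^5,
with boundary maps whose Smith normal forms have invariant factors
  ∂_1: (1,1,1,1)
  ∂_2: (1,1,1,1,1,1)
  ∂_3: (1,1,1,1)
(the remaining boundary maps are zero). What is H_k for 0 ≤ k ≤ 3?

H_0: b_0 = 5 − 0 − 4 = 1; torsion from ∂_1 factors > 1: none. So H_0 ≅ Z.
H_1: b_1 = 10 − 4 − 6 = 0; torsion from ∂_2 factors > 1: none. So H_1 ≅ 0.
H_2: b_2 = 10 − 6 − 4 = 0; torsion from ∂_3 factors > 1: none. So H_2 ≅ 0.
H_3: b_3 = 5 − 4 − 0 = 1; torsion from ∂_4 factors > 1: none. So H_3 ≅ Z.

H_0 ≅ Z,  H_1 = 0,  H_2 = 0,  H_3 ≅ Z.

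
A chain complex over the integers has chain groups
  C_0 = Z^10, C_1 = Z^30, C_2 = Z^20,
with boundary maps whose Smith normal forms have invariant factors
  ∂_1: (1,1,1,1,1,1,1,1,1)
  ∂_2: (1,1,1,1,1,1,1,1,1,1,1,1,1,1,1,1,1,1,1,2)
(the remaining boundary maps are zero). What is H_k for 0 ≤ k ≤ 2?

H_0: b_0 = 10 − 0 − 9 = 1; torsion from ∂_1 factors > 1: none. So H_0 = Z.
H_1: b_1 = 30 − 9 − 20 = 1; torsion from ∂_2 factors > 1: [2]. So H_1 = Z × Z/2.
H_2: b_2 = 20 − 20 − 0 = 0; torsion from ∂_3 factors > 1: none. So H_2 = 0.

H_0 = Z,  H_1 = Z × Z/2,  H_2 = 0.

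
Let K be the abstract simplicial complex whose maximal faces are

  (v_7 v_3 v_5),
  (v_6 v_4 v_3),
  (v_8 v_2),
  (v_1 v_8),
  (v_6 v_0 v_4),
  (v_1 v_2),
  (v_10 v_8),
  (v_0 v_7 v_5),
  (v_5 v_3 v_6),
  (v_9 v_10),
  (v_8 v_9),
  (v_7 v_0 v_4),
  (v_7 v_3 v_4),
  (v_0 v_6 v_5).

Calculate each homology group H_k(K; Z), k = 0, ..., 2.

H_0 ≅ Z^2,  H_1 ≅ Z^2,  H_2 ≅ Z.

Order the vertices as v_0 < v_1 < v_2 < v_3 < v_4 < v_5 < v_6 < v_7 < v_8 < v_9 < v_10. Listing each simplex with vertices in this order, K has dimension 2 with simplices:

  0-simplices (11): [v_0], [v_1], [v_2], [v_3], [v_4], [v_5], [v_6], [v_7], [v_8], [v_9], [v_10]
  1-simplices (18): (18 of them)
  2-simplices (8): [v_0,v_4,v_6], [v_0,v_4,v_7], [v_0,v_5,v_6], [v_0,v_5,v_7], [v_3,v_4,v_6], [v_3,v_4,v_7], [v_3,v_5,v_6], [v_3,v_5,v_7]

giving chain groups C_0 ≅ Z^11, C_1 ≅ Z^18, C_2 ≅ Z^8.

The boundary map ∂_1: C_1 → C_0 sends each edge [p,q] (with p < q) to q − p. For instance
  ∂[v_3,v_4] = [v_4] − [v_3].
The 11×18 boundary matrix has rank 9 and Smith normal form diag(1,1,1,1,1,1,1,1,1).

∂_2: C_2 → C_1 maps a triangle to the signed sum of its edges. For instance
  ∂[v_3,v_4,v_6] = [v_4,v_6] − [v_3,v_6] + [v_3,v_4],
  ∂[v_3,v_5,v_7] = [v_5,v_7] − [v_3,v_7] + [v_3,v_5].
This gives a 18×8 integer matrix of rank 7; reducing to Smith normal form yields diagonal entries (1,1,1,1,1,1,1).

From H_k ≅ ker(∂_k) / im(∂_{k+1}) we obtain:

  H_0: rank C_0 − rank ∂_1 = 11 − 9 = 2, and the invariant factors of ∂_1 are all 1, so H_0 = Z^2.
  H_1: rank ker ∂_1 − rank ∂_2 = (18 − 9) − 7 = 2, and the invariant factors of ∂_2 are all 1, so H_1 = Z^2.
  H_2: rank ker ∂_2 − rank ∂_3 = (8 − 7) − 0 = 1, and there is no ∂_3, so H_2 = Z.

As a check, the Euler characteristic is 11 − 18 + 8 = 1, which agrees with 2 − 2 + 1 = 1.
(K is a triangulation of the disjoint union of the 2-sphere S^2 and a wedge of 2 circles.)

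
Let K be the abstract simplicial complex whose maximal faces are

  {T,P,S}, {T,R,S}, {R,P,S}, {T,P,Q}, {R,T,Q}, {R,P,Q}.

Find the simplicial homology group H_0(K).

We work with the vertex ordering P < Q < R < S < T. The simplices of K, each written with vertices in increasing order, are:

  0-simplices (5): P, Q, R, S, T
  1-simplices (9): PQ, PR, PS, PT, QR, QT, RS, RT, ST
  2-simplices (6): PQR, PQT, PRS, PST, QRT, RST

giving chain groups C_0 ≅ Z^5, C_1 ≅ Z^9, C_2 ≅ Z^6.

Boundary ∂_1: C_1 → C_0 sends each edge [p,q] (with p < q) to q − p. For instance
  ∂QR = R − Q.
The resulting 5×9 matrix has rank 4, and its Smith normal form has invariant factors (1,1,1,1).

The boundary map ∂_2: C_2 → C_1 acts by ∂[p,q,r] = [q,r] − [p,r] + [p,q]. For instance
  ∂PRS = RS − PS + PR,
  ∂PQT = QT − PT + PQ.
This gives a 9×6 integer matrix of rank 5; reducing to Smith normal form yields diagonal entries (1,1,1,1,1).

Reading off H_k = ker ∂_k / im ∂_{k+1}:

  H_0: rank C_0 − rank ∂_1 = 5 − 4 = 1, and the invariant factors of ∂_1 are all 1, so H_0 ≅ Z.

H_0 = Z.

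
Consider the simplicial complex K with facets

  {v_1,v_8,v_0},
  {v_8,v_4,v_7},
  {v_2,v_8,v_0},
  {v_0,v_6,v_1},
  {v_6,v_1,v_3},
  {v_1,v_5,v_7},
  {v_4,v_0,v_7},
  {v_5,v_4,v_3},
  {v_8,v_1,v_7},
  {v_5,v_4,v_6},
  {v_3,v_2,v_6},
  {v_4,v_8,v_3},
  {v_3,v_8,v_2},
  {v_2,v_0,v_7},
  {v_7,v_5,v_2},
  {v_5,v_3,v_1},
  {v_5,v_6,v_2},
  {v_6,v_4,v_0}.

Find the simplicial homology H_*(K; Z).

Fix the vertex order v_0 < v_1 < v_2 < v_3 < v_4 < v_5 < v_6 < v_7 < v_8 and write every simplex with vertices in increasing order. Then dim K = 2 and the simplices of K are:

  0-simplices (9): [v_0], [v_1], [v_2], [v_3], [v_4], [v_5], [v_6], [v_7], [v_8]
  1-simplices (27): (27 of them)
  2-simplices (18): (18 of them)

giving chain groups C_0 ≅ Z^9, C_1 ≅ Z^27, C_2 ≅ Z^18.

∂_1: C_1 → C_0 is given by ∂[p,q] = [q] − [p].
The resulting 9×27 matrix has rank 8, and its Smith normal form has invariant factors (1,1,1,1,1,1,1,1).

The boundary map ∂_2: C_2 → C_1 sends each 2-simplex [p,q,r] to [q,r] − [p,r] + [p,q]. For instance
  ∂[v_2,v_3,v_6] = [v_3,v_6] − [v_2,v_6] + [v_2,v_3],
  ∂[v_1,v_3,v_6] = [v_3,v_6] − [v_1,v_6] + [v_1,v_3].
As a 27×18 matrix over Z this has rank 18, with invariant factors (1,1,1,1,1,1,1,1,1,1,1,1,1,1,1,1,1,2).

Reading off H_k = ker ∂_k / im ∂_{k+1}:

  H_0: rank C_0 − rank ∂_1 = 9 − 8 = 1, and the invariant factors of ∂_1 are all 1, so H_0 = Z.
  H_1: rank ker ∂_1 − rank ∂_2 = (27 − 8) − 18 = 1, and ∂_2 has invariant factor 2 > 1, so H_1 = Z ⊕ Z/2.
  H_2: rank ker ∂_2 − rank ∂_3 = (18 − 18) − 0 = 0, and there is no ∂_3, so H_2 = 0.

H_0 = Z,  H_1 = Z ⊕ Z/2,  H_2 = 0.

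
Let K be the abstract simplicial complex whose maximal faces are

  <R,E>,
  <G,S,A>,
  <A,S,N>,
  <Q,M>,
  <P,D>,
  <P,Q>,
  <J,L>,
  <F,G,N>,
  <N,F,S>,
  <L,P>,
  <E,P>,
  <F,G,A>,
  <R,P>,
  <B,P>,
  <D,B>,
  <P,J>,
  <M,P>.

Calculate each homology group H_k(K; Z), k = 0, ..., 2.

Order the vertices as A < B < D < E < F < G < J < L < M < N < P < Q < R < S. Listing each simplex with vertices in this order, K has dimension 2 with simplices:

  0-simplices (14): A, B, D, E, F, G, J, L, M, N, P, Q, R, S
  1-simplices (22): AF, AG, AN, AS, BD, BP, DP, EP, ER, FG, FN, FS, GN, GS, JL, JP, LP, MP, MQ, NS, PQ, PR
  2-simplices (5): AFG, AGS, ANS, FGN, FNS

giving chain groups C_0 ≅ Z^14, C_1 ≅ Z^22, C_2 ≅ Z^5.

Boundary ∂_1: C_1 → C_0 is given by ∂[p,q] = [q] − [p]. For instance
  ∂AN = N − A.
As a 14×22 matrix over Z this has rank 12, with invariant factors (1,1,1,1,1,1,1,1,1,1,1,1).

∂_2: C_2 → C_1 sends each 2-simplex [p,q,r] to [q,r] − [p,r] + [p,q]. For instance
  ∂AGS = GS − AS + AG,
  ∂ANS = NS − AS + AN.
The resulting 22×5 matrix has rank 5, and its Smith normal form has invariant factors (1,1,1,1,1).

Now H_k = ker ∂_k / im ∂_{k+1}, so:

  H_0: rank C_0 − rank ∂_1 = 14 − 12 = 2, and the invariant factors of ∂_1 are all 1, so H_0 = Z^2.
  H_1: rank ker ∂_1 − rank ∂_2 = (22 − 12) − 5 = 5, and the invariant factors of ∂_2 are all 1, so H_1 = Z^5.
  H_2: rank ker ∂_2 − rank ∂_3 = (5 − 5) − 0 = 0, and there is no ∂_3, so H_2 = 0.

H_0 ≅ Z^2,  H_1 ≅ Z^5,  H_2 = 0.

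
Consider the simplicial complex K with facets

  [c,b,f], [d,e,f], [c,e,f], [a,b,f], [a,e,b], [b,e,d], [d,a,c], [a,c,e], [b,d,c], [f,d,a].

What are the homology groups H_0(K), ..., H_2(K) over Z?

H_0 = Z,  H_1 = Z/2Z,  H_2 = 0.

K has 6 vertices, 15 edges, 10 triangles.
rank ∂_0 = 0, rank ∂_1 = 5 ⇒ b_0 = 6 − 0 − 5 = 1; all invariant factors of ∂_1 are 1 so no torsion. So H_0 = Z.
rank ∂_1 = 5, rank ∂_2 = 10 ⇒ b_1 = 15 − 5 − 10 = 0; ∂_2 has invariant factor(s) [2] giving torsion. So H_1 = Z/2Z.
rank ∂_2 = 10, rank ∂_3 = 0 ⇒ b_2 = 10 − 10 − 0 = 0. So H_2 = 0.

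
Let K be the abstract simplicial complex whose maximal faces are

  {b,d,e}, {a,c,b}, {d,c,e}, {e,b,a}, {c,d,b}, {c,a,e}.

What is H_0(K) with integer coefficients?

K has 5 vertices, 9 edges, 6 triangles.
rank ∂_0 = 0, rank ∂_1 = 4 ⇒ b_0 = 5 − 0 − 4 = 1; all invariant factors of ∂_1 are 1 so no torsion. So H_0 = Z.

H_0 = Z.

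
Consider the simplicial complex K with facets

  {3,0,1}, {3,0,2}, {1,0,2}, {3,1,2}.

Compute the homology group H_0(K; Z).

Order the vertices as 0 < 1 < 2 < 3. Listing each simplex with vertices in this order, K has dimension 2 with simplices:

  0-simplices (4): [0], [1], [2], [3]
  1-simplices (6): [0,1], [0,2], [0,3], [1,2], [1,3], [2,3]
  2-simplices (4): [0,1,2], [0,1,3], [0,2,3], [1,2,3]

so the chain groups are C_0 ≅ Z^4, C_1 ≅ Z^6, C_2 ≅ Z^4.

Boundary ∂_1: C_1 → C_0 sends each edge [p,q] (with p < q) to q − p. For instance
  ∂[1,2] = [2] − [1].
The 4×6 boundary matrix has rank 3 and Smith normal form diag(1,1,1).

Boundary ∂_2: C_2 → C_1 sends each 2-simplex [p,q,r] to [q,r] − [p,r] + [p,q]. For instance
  ∂[1,2,3] = [2,3] − [1,3] + [1,2],
  ∂[0,2,3] = [2,3] − [0,3] + [0,2].
This gives a 6×4 integer matrix of rank 3; reducing to Smith normal form yields diagonal entries (1,1,1).

From H_k ≅ ker(∂_k) / im(∂_{k+1}) we obtain:

  H_0: rank C_0 − rank ∂_1 = 4 − 3 = 1, and the invariant factors of ∂_1 are all 1, so H_0 = Z.

(K is a triangulation of the 2-sphere S^2.)

H_0 ≅ Z.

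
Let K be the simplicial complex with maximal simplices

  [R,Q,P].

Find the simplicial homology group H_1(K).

K has 3 vertices, 3 edges, 1 triangle.
rank ∂_1 = 2, rank ∂_2 = 1 ⇒ b_1 = 3 − 2 − 1 = 0; all invariant factors of ∂_2 are 1 so no torsion. So H_1 = 0.

H_1 = 0.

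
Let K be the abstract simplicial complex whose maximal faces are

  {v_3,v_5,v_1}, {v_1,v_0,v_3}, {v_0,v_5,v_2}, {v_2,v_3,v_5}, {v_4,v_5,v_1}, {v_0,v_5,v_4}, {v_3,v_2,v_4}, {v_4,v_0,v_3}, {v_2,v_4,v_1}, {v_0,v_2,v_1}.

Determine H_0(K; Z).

H_0 ≅ Z.

Fix the vertex order v_0 < v_1 < v_2 < v_3 < v_4 < v_5 and write every simplex with vertices in increasing order. Then dim K = 2 and the simplices of K are:

  0-simplices (6): [v_0], [v_1], [v_2], [v_3], [v_4], [v_5]
  1-simplices (15): (15 of them)
  2-simplices (10): [v_0,v_1,v_2], [v_0,v_1,v_3], [v_0,v_2,v_5], [v_0,v_3,v_4], [v_0,v_4,v_5], [v_1,v_2,v_4], [v_1,v_3,v_5], [v_1,v_4,v_5], [v_2,v_3,v_4], [v_2,v_3,v_5]

so the chain groups are C_0 ≅ Z^6, C_1 ≅ Z^15, C_2 ≅ Z^10.

Boundary ∂_1: C_1 → C_0 is given by ∂[p,q] = [q] − [p].
The 6×15 boundary matrix has rank 5 and Smith normal form diag(1,1,1,1,1).

The boundary map ∂_2: C_2 → C_1 sends each 2-simplex [p,q,r] to [q,r] − [p,r] + [p,q]. For instance
  ∂[v_1,v_4,v_5] = [v_4,v_5] − [v_1,v_5] + [v_1,v_4],
  ∂[v_1,v_2,v_4] = [v_2,v_4] − [v_1,v_4] + [v_1,v_2].
The resulting 15×10 matrix has rank 10, and its Smith normal form has invariant factors (1,1,1,1,1,1,1,1,1,2).

Computing H_k = (kernel of ∂_k) / (image of ∂_{k+1}):

  H_0: rank C_0 − rank ∂_1 = 6 − 5 = 1, and the invariant factors of ∂_1 are all 1, so H_0 = Z.

(K is a triangulation of the real projective plane RP^2.)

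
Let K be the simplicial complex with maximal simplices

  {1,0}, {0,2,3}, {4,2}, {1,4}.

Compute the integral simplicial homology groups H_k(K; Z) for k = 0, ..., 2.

Fix the vertex order 0 < 1 < 2 < 3 < 4 and write every simplex with vertices in increasing order. Then dim K = 2 and the simplices of K are:

  0-simplices (5): [0], [1], [2], [3], [4]
  1-simplices (6): [0,1], [0,2], [0,3], [1,4], [2,3], [2,4]
  2-simplices (1): [0,2,3]

Hence C_0 ≅ Z^5, C_1 ≅ Z^6, C_2 ≅ Z^1.

Boundary ∂_1: C_1 → C_0 sends each edge [p,q] (with p < q) to q − p. For instance
  ∂[0,3] = [3] − [0].
The 5×6 boundary matrix has rank 4 and Smith normal form diag(1,1,1,1).

The boundary map ∂_2: C_2 → C_1 sends each 2-simplex [p,q,r] to [q,r] − [p,r] + [p,q]. For instance
  ∂[0,2,3] = [2,3] − [0,3] + [0,2].
The resulting 6×1 matrix has rank 1, and its Smith normal form has invariant factors (1).

From H_k ≅ ker(∂_k) / im(∂_{k+1}) we obtain:

  H_0: rank C_0 − rank ∂_1 = 5 − 4 = 1, and the invariant factors of ∂_1 are all 1, so H_0 = Z.
  H_1: rank ker ∂_1 − rank ∂_2 = (6 − 4) − 1 = 1, and the invariant factors of ∂_2 are all 1, so H_1 = Z.
  H_2: rank ker ∂_2 − rank ∂_3 = (1 − 1) − 0 = 0, and there is no ∂_3, so H_2 = 0.

As a check, the Euler characteristic is 5 − 6 + 1 = 0, which agrees with 1 − 1 + 0 = 0.

H_0 = Z,  H_1 = Z,  H_2 = 0.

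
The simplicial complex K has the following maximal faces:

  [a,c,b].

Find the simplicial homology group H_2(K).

K has 3 vertices, 3 edges, 1 triangle.
rank ∂_2 = 1, rank ∂_3 = 0 ⇒ b_2 = 1 − 1 − 0 = 0. So H_2 ≅ 0.

H_2 = 0.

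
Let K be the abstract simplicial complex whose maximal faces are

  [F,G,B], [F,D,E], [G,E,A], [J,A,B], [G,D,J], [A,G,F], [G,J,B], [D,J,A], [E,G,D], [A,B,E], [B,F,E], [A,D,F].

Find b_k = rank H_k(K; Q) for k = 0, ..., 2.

b_0 = 1, b_1 = 0, b_2 = 0.

We work with the vertex ordering A < B < D < E < F < G < J. The simplices of K, each written with vertices in increasing order, are:

  0-simplices (7): A, B, D, E, F, G, J
  1-simplices (18): AB, AD, AE, AF, AG, AJ, BE, BF, BG, BJ, DE, DF, DG, DJ, EF, EG, FG, GJ
  2-simplices (12): ABE, ABJ, ADF, ADJ, AEG, AFG, BEF, BFG, BGJ, DEF, DEG, DGJ

so the chain groups are C_0 ≅ Z^7, C_1 ≅ Z^18, C_2 ≅ Z^12.

The boundary map ∂_1: C_1 → C_0 maps an edge to its endpoints' difference, ∂[p,q] = q − p. For instance
  ∂EF = F − E.
The 7×18 boundary matrix has rank 6 and Smith normal form diag(1,1,1,1,1,1).

∂_2: C_2 → C_1 sends each 2-simplex [p,q,r] to [q,r] − [p,r] + [p,q]. For instance
  ∂ADJ = DJ − AJ + AD,
  ∂ADF = DF − AF + AD.
The resulting 18×12 matrix has rank 12, and its Smith normal form has invariant factors (1,1,1,1,1,1,1,1,1,1,1,2).

From H_k ≅ ker(∂_k) / im(∂_{k+1}) we obtain:

  H_0: rank C_0 − rank ∂_1 = 7 − 6 = 1, and the invariant factors of ∂_1 are all 1, so H_0 ≅ Z.
  H_1: rank ker ∂_1 − rank ∂_2 = (18 − 6) − 12 = 0, and ∂_2 has invariant factor 2 > 1, so H_1 ≅ Z/2.
  H_2: rank ker ∂_2 − rank ∂_3 = (12 − 12) − 0 = 0, and there is no ∂_3, so H_2 ≅ 0.

Hence the Betti numbers are b_0 = 1, b_1 = 0, b_2 = 0.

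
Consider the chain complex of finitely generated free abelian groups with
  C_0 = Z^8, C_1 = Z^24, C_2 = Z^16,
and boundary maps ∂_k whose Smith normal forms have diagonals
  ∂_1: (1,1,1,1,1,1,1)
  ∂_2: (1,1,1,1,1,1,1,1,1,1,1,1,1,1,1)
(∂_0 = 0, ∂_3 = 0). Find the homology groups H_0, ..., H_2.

H_0: b_0 = 8 − 0 − 7 = 1; torsion from ∂_1 factors > 1: none. So H_0 = Z.
H_1: b_1 = 24 − 7 − 15 = 2; torsion from ∂_2 factors > 1: none. So H_1 = Z^2.
H_2: b_2 = 16 − 15 − 0 = 1; torsion from ∂_3 factors > 1: none. So H_2 = Z.

H_0 = Z,  H_1 = Z^2,  H_2 = Z.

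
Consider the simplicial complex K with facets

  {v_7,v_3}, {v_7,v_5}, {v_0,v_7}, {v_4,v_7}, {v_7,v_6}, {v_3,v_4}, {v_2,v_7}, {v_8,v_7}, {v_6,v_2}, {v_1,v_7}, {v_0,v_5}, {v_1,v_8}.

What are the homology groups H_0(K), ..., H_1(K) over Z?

K has 9 vertices, 12 edges.
rank ∂_0 = 0, rank ∂_1 = 8 ⇒ b_0 = 9 − 0 − 8 = 1; all invariant factors of ∂_1 are 1 so no torsion. So H_0 ≅ Z.
rank ∂_1 = 8, rank ∂_2 = 0 ⇒ b_1 = 12 − 8 − 0 = 4. So H_1 ≅ Z^4.

H_0 ≅ Z,  H_1 ≅ Z^4.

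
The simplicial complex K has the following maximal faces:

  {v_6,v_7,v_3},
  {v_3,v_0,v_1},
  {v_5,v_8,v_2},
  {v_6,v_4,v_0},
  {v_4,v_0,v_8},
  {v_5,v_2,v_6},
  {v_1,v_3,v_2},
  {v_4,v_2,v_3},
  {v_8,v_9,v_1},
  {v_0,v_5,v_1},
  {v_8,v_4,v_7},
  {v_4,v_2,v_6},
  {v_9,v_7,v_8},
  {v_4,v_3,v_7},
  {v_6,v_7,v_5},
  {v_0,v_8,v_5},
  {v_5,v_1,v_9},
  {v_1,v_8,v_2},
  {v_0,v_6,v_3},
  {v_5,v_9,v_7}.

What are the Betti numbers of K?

b_0 = 1, b_1 = 1, b_2 = 0.

We work with the vertex ordering v_0 < v_1 < v_2 < v_3 < v_4 < v_5 < v_6 < v_7 < v_8 < v_9. The simplices of K, each written with vertices in increasing order, are:

  0-simplices (10): [v_0], [v_1], [v_2], [v_3], [v_4], [v_5], [v_6], [v_7], [v_8], [v_9]
  1-simplices (30): (30 of them)
  2-simplices (20): (20 of them)

so the chain groups are C_0 ≅ Z^10, C_1 ≅ Z^30, C_2 ≅ Z^20.

The boundary map ∂_1: C_1 → C_0 is given by ∂[p,q] = [q] − [p]. For instance
  ∂[v_4,v_7] = [v_7] − [v_4].
As a 10×30 matrix over Z this has rank 9, with invariant factors (1,1,1,1,1,1,1,1,1).

Boundary ∂_2: C_2 → C_1 acts by ∂[p,q,r] = [q,r] − [p,r] + [p,q]. For instance
  ∂[v_1,v_8,v_9] = [v_8,v_9] − [v_1,v_9] + [v_1,v_8],
  ∂[v_5,v_6,v_7] = [v_6,v_7] − [v_5,v_7] + [v_5,v_6].
As a 30×20 matrix over Z this has rank 20, with invariant factors (1,1,1,1,1,1,1,1,1,1,1,1,1,1,1,1,1,1,1,2).

Reading off H_k = ker ∂_k / im ∂_{k+1}:

  H_0: rank C_0 − rank ∂_1 = 10 − 9 = 1, and the invariant factors of ∂_1 are all 1, so H_0 ≅ Z.
  H_1: rank ker ∂_1 − rank ∂_2 = (30 − 9) − 20 = 1, and ∂_2 has invariant factor 2 > 1, so H_1 ≅ Z ⊕ Z_2.
  H_2: rank ker ∂_2 − rank ∂_3 = (20 − 20) − 0 = 0, and there is no ∂_3, so H_2 ≅ 0.

As a check, the Euler characteristic is 10 − 30 + 20 = 0, which agrees with 1 − 1 + 0 = 0.
(K is a triangulation of the Klein bottle.)

Hence the Betti numbers are b_0 = 1, b_1 = 1, b_2 = 0.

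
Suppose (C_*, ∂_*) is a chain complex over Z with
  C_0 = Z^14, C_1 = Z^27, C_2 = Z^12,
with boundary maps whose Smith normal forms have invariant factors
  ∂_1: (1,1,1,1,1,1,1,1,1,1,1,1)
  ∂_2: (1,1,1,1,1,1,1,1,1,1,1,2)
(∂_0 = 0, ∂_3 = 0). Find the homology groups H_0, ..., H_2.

H_0 ≅ Z^2,  H_1 ≅ Z^3 ⊕ Z/2,  H_2 = 0.

H_0: b_0 = 14 − 0 − 12 = 2; torsion from ∂_1 factors > 1: none. So H_0 ≅ Z^2.
H_1: b_1 = 27 − 12 − 12 = 3; torsion from ∂_2 factors > 1: [2]. So H_1 ≅ Z^3 ⊕ Z/2.
H_2: b_2 = 12 − 12 − 0 = 0; torsion from ∂_3 factors > 1: none. So H_2 ≅ 0.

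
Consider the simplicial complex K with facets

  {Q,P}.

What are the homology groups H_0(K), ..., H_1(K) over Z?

Fix the vertex order P < Q and write every simplex with vertices in increasing order. Then dim K = 1 and the simplices of K are:

  0-simplices (2): P, Q
  1-simplices (1): PQ

giving chain groups C_0 ≅ Z^2, C_1 ≅ Z^1.

∂_1: C_1 → C_0 is given by ∂[p,q] = [q] − [p].
The resulting 2×1 matrix has rank 1, and its Smith normal form has invariant factors (1).

Now H_k = ker ∂_k / im ∂_{k+1}, so:

  H_0: rank C_0 − rank ∂_1 = 2 − 1 = 1, and the invariant factors of ∂_1 are all 1, so H_0 ≅ Z.
  H_1: rank ker ∂_1 − rank ∂_2 = (1 − 1) − 0 = 0, and there is no ∂_2, so H_1 ≅ 0.

As a check, the Euler characteristic is 2 − 1 = 1, which agrees with 1 − 0 = 1.
(K is a triangulation of the 1-simplex.)

H_0 = Z,  H_1 = 0.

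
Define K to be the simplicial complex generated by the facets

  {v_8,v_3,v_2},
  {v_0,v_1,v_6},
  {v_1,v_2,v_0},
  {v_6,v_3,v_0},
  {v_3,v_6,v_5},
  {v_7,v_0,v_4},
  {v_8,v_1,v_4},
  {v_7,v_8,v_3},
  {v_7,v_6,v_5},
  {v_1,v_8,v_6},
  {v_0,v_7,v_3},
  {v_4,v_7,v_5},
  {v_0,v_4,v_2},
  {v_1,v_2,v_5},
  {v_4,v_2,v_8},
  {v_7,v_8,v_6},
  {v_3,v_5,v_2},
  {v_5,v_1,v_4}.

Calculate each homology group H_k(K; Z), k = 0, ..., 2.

K has 9 vertices, 27 edges, 18 triangles.
rank ∂_0 = 0, rank ∂_1 = 8 ⇒ b_0 = 9 − 0 − 8 = 1; all invariant factors of ∂_1 are 1 so no torsion. So H_0 ≅ Z.
rank ∂_1 = 8, rank ∂_2 = 18 ⇒ b_1 = 27 − 8 − 18 = 1; ∂_2 has invariant factor(s) [2] giving torsion. So H_1 ≅ Z ⊕ Z/2Z.
rank ∂_2 = 18, rank ∂_3 = 0 ⇒ b_2 = 18 − 18 − 0 = 0. So H_2 ≅ 0.

H_0 ≅ Z,  H_1 ≅ Z ⊕ Z/2Z,  H_2 = 0.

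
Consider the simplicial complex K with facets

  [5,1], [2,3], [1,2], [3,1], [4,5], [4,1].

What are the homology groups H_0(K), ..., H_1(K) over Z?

Take the total order 1 < 2 < 3 < 4 < 5 on the vertex set. Then K (dimension 1) consists of the simplices:

  0-simplices (5): [1], [2], [3], [4], [5]
  1-simplices (6): [1,2], [1,3], [1,4], [1,5], [2,3], [4,5]

so the chain groups are C_0 ≅ Z^5, C_1 ≅ Z^6.

Boundary ∂_1: C_1 → C_0 is given by ∂[p,q] = [q] − [p]. For instance
  ∂[4,5] = [5] − [4].
The 5×6 boundary matrix has rank 4 and Smith normal form diag(1,1,1,1).

Computing H_k = (kernel of ∂_k) / (image of ∂_{k+1}):

  H_0: rank C_0 − rank ∂_1 = 5 − 4 = 1, and the invariant factors of ∂_1 are all 1, so H_0 = Z.
  H_1: rank ker ∂_1 − rank ∂_2 = (6 − 4) − 0 = 2, and there is no ∂_2, so H_1 = Z^2.

H_0 = Z,  H_1 = Z^2.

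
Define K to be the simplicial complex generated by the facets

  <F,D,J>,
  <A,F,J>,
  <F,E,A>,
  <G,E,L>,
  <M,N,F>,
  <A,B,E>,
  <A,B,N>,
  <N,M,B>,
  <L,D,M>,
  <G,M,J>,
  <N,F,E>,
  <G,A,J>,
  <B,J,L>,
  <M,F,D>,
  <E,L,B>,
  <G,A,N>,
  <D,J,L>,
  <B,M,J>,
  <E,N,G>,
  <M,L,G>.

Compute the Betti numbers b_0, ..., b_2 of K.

Fix the vertex order A < B < D < E < F < G < J < L < M < N and write every simplex with vertices in increasing order. Then dim K = 2 and the simplices of K are:

  0-simplices (10): A, B, D, E, F, G, J, L, M, N
  1-simplices (30): AB, AE, AF, AG, AJ, AN, BE, BJ, BL, BM, BN, DF, DJ, DL, DM, EF, EG, EL, EN, FJ, FM, FN, GJ, GL, GM, GN, JL, JM, LM, MN
  2-simplices (20): ABE, ABN, AEF, AFJ, AGJ, AGN, BEL, BJL, BJM, BMN, DFJ, DFM, DJL, DLM, EFN, EGL, EGN, FMN, GJM, GLM

so the chain groups are C_0 ≅ Z^10, C_1 ≅ Z^30, C_2 ≅ Z^20.

∂_1: C_1 → C_0 sends each edge [p,q] (with p < q) to q − p.
The 10×30 boundary matrix has rank 9 and Smith normal form diag(1,1,1,1,1,1,1,1,1).

∂_2: C_2 → C_1 acts by ∂[p,q,r] = [q,r] − [p,r] + [p,q]. For instance
  ∂AGJ = GJ − AJ + AG,
  ∂EFN = FN − EN + EF.
The resulting 30×20 matrix has rank 20, and its Smith normal form has invariant factors (1,1,1,1,1,1,1,1,1,1,1,1,1,1,1,1,1,1,1,2).

Computing H_k = (kernel of ∂_k) / (image of ∂_{k+1}):

  H_0: rank C_0 − rank ∂_1 = 10 − 9 = 1, and the invariant factors of ∂_1 are all 1, so H_0 = Z.
  H_1: rank ker ∂_1 − rank ∂_2 = (30 − 9) − 20 = 1, and ∂_2 has invariant factor 2 > 1, so H_1 = Z ⊕ Z_2.
  H_2: rank ker ∂_2 − rank ∂_3 = (20 − 20) − 0 = 0, and there is no ∂_3, so H_2 = 0.

Hence the Betti numbers are b_0 = 1, b_1 = 1, b_2 = 0.

b_0 = 1, b_1 = 1, b_2 = 0.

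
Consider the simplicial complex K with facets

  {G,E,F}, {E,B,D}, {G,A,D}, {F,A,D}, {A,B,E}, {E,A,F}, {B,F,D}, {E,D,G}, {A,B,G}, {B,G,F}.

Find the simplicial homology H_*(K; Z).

Order the vertices as A < B < D < E < F < G. Listing each simplex with vertices in this order, K has dimension 2 with simplices:

  0-simplices (6): A, B, D, E, F, G
  1-simplices (15): AB, AD, AE, AF, AG, BD, BE, BF, BG, DE, DF, DG, EF, EG, FG
  2-simplices (10): ABE, ABG, ADF, ADG, AEF, BDE, BDF, BFG, DEG, EFG

so the chain groups are C_0 ≅ Z^6, C_1 ≅ Z^15, C_2 ≅ Z^10.

Boundary ∂_1: C_1 → C_0 sends each edge [p,q] (with p < q) to q − p.
As a 6×15 matrix over Z this has rank 5, with invariant factors (1,1,1,1,1).

∂_2: C_2 → C_1 maps a triangle to the signed sum of its edges. For instance
  ∂EFG = FG − EG + EF,
  ∂BFG = FG − BG + BF.
This gives a 15×10 integer matrix of rank 10; reducing to Smith normal form yields diagonal entries (1,1,1,1,1,1,1,1,1,2).

From H_k ≅ ker(∂_k) / im(∂_{k+1}) we obtain:

  H_0: rank C_0 − rank ∂_1 = 6 − 5 = 1, and the invariant factors of ∂_1 are all 1, so H_0 ≅ Z.
  H_1: rank ker ∂_1 − rank ∂_2 = (15 − 5) − 10 = 0, and ∂_2 has invariant factor 2 > 1, so H_1 ≅ Z_2.
  H_2: rank ker ∂_2 − rank ∂_3 = (10 − 10) − 0 = 0, and there is no ∂_3, so H_2 ≅ 0.

(K is a triangulation of the real projective plane RP^2.)

H_0 ≅ Z,  H_1 ≅ Z_2,  H_2 = 0.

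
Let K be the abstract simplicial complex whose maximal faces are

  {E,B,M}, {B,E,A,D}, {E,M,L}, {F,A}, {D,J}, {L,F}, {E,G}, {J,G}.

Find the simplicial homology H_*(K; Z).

H_0 = Z,  H_1 = Z^2,  H_2 = 0,  H_3 = 0.

Order the vertices as A < B < D < E < F < G < J < L < M. Listing each simplex with vertices in this order, K has dimension 3 with simplices:

  0-simplices (9): A, B, D, E, F, G, J, L, M
  1-simplices (15): AB, AD, AE, AF, BD, BE, BM, DE, DJ, EG, EL, EM, FL, GJ, LM
  2-simplices (6): ABD, ABE, ADE, BDE, BEM, ELM
  3-simplices (1): ABDE

giving chain groups C_0 ≅ Z^9, C_1 ≅ Z^15, C_2 ≅ Z^6, C_3 ≅ Z^1.

∂_1: C_1 → C_0 sends each edge [p,q] (with p < q) to q − p. For instance
  ∂BD = D − B.
This gives a 9×15 integer matrix of rank 8; reducing to Smith normal form yields diagonal entries (1,1,1,1,1,1,1,1).

Boundary ∂_2: C_2 → C_1 maps a triangle to the signed sum of its edges. For instance
  ∂BEM = EM − BM + BE,
  ∂BDE = DE − BE + BD.
This gives a 15×6 integer matrix of rank 5; reducing to Smith normal form yields diagonal entries (1,1,1,1,1).

The boundary map ∂_3: C_3 → C_2 sends each 3-simplex σ to the alternating sum Σ_i (−1)^i (σ with its i-th vertex removed). For instance
  ∂ABDE = BDE − ADE + ABE − ABD.
As a 6×1 matrix over Z this has rank 1, with invariant factors (1).

From H_k ≅ ker(∂_k) / im(∂_{k+1}) we obtain:

  H_0: rank C_0 − rank ∂_1 = 9 − 8 = 1, and the invariant factors of ∂_1 are all 1, so H_0 ≅ Z.
  H_1: rank ker ∂_1 − rank ∂_2 = (15 − 8) − 5 = 2, and the invariant factors of ∂_2 are all 1, so H_1 ≅ Z^2.
  H_2: rank ker ∂_2 − rank ∂_3 = (6 − 5) − 1 = 0, and the invariant factors of ∂_3 are all 1, so H_2 ≅ 0.
  H_3: rank ker ∂_3 − rank ∂_4 = (1 − 1) − 0 = 0, and there is no ∂_4, so H_3 ≅ 0.

As a check, the Euler characteristic is 9 − 15 + 6 − 1 = -1, which agrees with 1 − 2 + 0 − 0 = -1.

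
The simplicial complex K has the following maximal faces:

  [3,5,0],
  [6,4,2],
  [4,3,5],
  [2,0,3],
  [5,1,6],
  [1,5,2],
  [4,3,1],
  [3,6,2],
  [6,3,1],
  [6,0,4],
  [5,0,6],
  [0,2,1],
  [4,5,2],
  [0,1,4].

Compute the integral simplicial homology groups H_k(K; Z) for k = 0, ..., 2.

H_0 = Z,  H_1 = Z^2,  H_2 = Z.

Fix the vertex order 0 < 1 < 2 < 3 < 4 < 5 < 6 and write every simplex with vertices in increasing order. Then dim K = 2 and the simplices of K are:

  0-simplices (7): [0], [1], [2], [3], [4], [5], [6]
  1-simplices (21): [0,1], [0,2], [0,3], [0,4], [0,5], [0,6], [1,2], [1,3], [1,4], [1,5], [1,6], [2,3], [2,4], [2,5], [2,6], [3,4], [3,5], [3,6], [4,5], [4,6], [5,6]
  2-simplices (14): [0,1,2], [0,1,4], [0,2,3], [0,3,5], [0,4,6], [0,5,6], [1,2,5], [1,3,4], [1,3,6], [1,5,6], [2,3,6], [2,4,5], [2,4,6], [3,4,5]

Hence C_0 ≅ Z^7, C_1 ≅ Z^21, C_2 ≅ Z^14.

The boundary map ∂_1: C_1 → C_0 sends each edge [p,q] (with p < q) to q − p. For instance
  ∂[0,6] = [6] − [0].
This gives a 7×21 integer matrix of rank 6; reducing to Smith normal form yields diagonal entries (1,1,1,1,1,1).

∂_2: C_2 → C_1 sends each 2-simplex [p,q,r] to [q,r] − [p,r] + [p,q]. For instance
  ∂[0,1,2] = [1,2] − [0,2] + [0,1],
  ∂[0,4,6] = [4,6] − [0,6] + [0,4].
This gives a 21×14 integer matrix of rank 13; reducing to Smith normal form yields diagonal entries (1,1,1,1,1,1,1,1,1,1,1,1,1).

From H_k ≅ ker(∂_k) / im(∂_{k+1}) we obtain:

  H_0: rank C_0 − rank ∂_1 = 7 − 6 = 1, and the invariant factors of ∂_1 are all 1, so H_0 = Z.
  H_1: rank ker ∂_1 − rank ∂_2 = (21 − 6) − 13 = 2, and the invariant factors of ∂_2 are all 1, so H_1 = Z^2.
  H_2: rank ker ∂_2 − rank ∂_3 = (14 − 13) − 0 = 1, and there is no ∂_3, so H_2 = Z.

As a check, the Euler characteristic is 7 − 21 + 14 = 0, which agrees with 1 − 2 + 1 = 0.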